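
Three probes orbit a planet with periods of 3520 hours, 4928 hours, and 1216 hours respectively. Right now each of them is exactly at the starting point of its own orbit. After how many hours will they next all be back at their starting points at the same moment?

468160 hours

They coincide at every common multiple of the periods; the first is the LCM.
3520 = 2^6 × 5 × 11
4928 = 2^6 × 7 × 11
1216 = 2^6 × 19
LCM(3520, 4928, 1216) = 2^6 × 5 × 7 × 11 × 19 = 468160.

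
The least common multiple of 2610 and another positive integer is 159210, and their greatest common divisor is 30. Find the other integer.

gcd × lcm = product of the two integers, so the other integer is (30 × 159210) / 2610 = 1830.

1830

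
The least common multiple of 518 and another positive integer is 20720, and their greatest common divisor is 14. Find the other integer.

gcd × lcm = product of the two integers, so the other integer is (14 × 20720) / 518 = 560.

560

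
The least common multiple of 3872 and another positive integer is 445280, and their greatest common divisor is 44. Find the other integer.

5060

gcd × lcm = product of the two integers, so the other integer is (44 × 445280) / 3872 = 5060.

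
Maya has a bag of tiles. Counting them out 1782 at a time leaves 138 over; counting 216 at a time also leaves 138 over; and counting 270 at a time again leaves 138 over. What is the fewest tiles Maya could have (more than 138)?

N − 138 must be a common multiple of 1782, 216, and 270.
1782 = 2 × 3^4 × 11
216 = 2^3 × 3^3
270 = 2 × 3^3 × 5
LCM(1782, 216, 270) = 2^3 × 3^4 × 5 × 11 = 35640.
Smallest N > 138 is LCM + 138 = 35640 + 138 = 35778.

35778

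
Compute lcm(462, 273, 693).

18018

462 = 2 × 3 × 7 × 11
273 = 3 × 7 × 13
693 = 3^2 × 7 × 11
LCM(462, 273, 693) = 2 × 3^2 × 7 × 11 × 13 = 18018.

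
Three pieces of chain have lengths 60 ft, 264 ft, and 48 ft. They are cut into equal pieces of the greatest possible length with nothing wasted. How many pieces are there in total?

31

Piece length = gcd(60, 264, 48).
60 = 2^2 × 3 × 5
264 = 2^3 × 3 × 11
48 = 2^4 × 3
gcd(60, 264, 48) = 2^2 × 3 = 12.
Total pieces = 60/12 + 264/12 + 48/12 = 5 + 22 + 4 = 31.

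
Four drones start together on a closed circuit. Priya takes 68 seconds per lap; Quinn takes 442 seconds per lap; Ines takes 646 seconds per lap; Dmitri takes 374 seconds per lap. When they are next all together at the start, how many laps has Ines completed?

They are all back at their starting positions together after one LCM of the periods.
68 = 2^2 × 17
442 = 2 × 13 × 17
646 = 2 × 17 × 19
374 = 2 × 11 × 17
LCM(68, 442, 646, 374) = 2^2 × 11 × 13 × 17 × 19 = 184756.
Laps for period 646: 184756 / 646 = 286.

286 laps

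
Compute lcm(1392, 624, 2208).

1392 = 2^4 × 3 × 29
624 = 2^4 × 3 × 13
2208 = 2^5 × 3 × 23
LCM(1392, 624, 2208) = 2^5 × 3 × 13 × 23 × 29 = 832416.

832416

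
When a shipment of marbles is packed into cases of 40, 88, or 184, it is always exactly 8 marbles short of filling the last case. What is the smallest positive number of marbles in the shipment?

10112

Being 8 short of a full case of size k means N ≡ −8 (mod k), i.e. N + 8 is a multiple of each size.
40 = 2^3 × 5
88 = 2^3 × 11
184 = 2^3 × 23
LCM(40, 88, 184) = 2^3 × 5 × 11 × 23 = 10120.
Smallest positive N is 10120 − 8 = 10112.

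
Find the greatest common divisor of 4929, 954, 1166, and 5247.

4929 = 3 × 31 × 53
954 = 2 × 3^2 × 53
1166 = 2 × 11 × 53
5247 = 3^2 × 11 × 53
gcd(4929, 954, 1166, 5247) = 53.

53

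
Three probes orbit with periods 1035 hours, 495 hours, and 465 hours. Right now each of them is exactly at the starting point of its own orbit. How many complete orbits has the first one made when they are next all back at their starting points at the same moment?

341 orbits

They are all back at their starting positions together after one LCM of the periods.
1035 = 3^2 × 5 × 23
495 = 3^2 × 5 × 11
465 = 3 × 5 × 31
LCM(1035, 495, 465) = 3^2 × 5 × 11 × 23 × 31 = 352935.
Orbits for period 1035: 352935 / 1035 = 341.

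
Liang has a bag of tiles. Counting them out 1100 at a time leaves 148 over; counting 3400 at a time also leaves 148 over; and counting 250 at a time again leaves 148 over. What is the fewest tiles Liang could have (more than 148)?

N − 148 must be a common multiple of 1100, 3400, and 250.
1100 = 2^2 × 5^2 × 11
3400 = 2^3 × 5^2 × 17
250 = 2 × 5^3
LCM(1100, 3400, 250) = 2^3 × 5^3 × 11 × 17 = 187000.
Smallest N > 148 is LCM + 148 = 187000 + 148 = 187148.

187148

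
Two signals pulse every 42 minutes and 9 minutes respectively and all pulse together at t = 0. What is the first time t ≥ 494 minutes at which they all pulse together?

Joint pulses occur at multiples of LCM(42, 9).
42 = 2 × 3 × 7
9 = 3^2
LCM(42, 9) = 2 × 3^2 × 7 = 126.
Smallest multiple of 126 that is ≥ 494: ⌈494/126⌉ × 126 = 4 × 126 = 504.

504 minutes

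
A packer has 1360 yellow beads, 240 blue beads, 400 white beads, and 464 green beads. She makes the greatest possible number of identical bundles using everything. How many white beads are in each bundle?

Number of bundles = gcd(1360, 240, 400, 464).
1360 = 2^4 × 5 × 17
240 = 2^4 × 3 × 5
400 = 2^4 × 5^2
464 = 2^4 × 29
gcd(1360, 240, 400, 464) = 2^4 = 16.
white beads per bundle = 400 / 16 = 25.

25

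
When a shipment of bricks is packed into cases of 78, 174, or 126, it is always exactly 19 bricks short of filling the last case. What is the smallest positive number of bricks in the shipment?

47483

Being 19 short of a full case of size k means N ≡ −19 (mod k), i.e. N + 19 is a multiple of each size.
78 = 2 × 3 × 13
174 = 2 × 3 × 29
126 = 2 × 3^2 × 7
LCM(78, 174, 126) = 2 × 3^2 × 7 × 13 × 29 = 47502.
Smallest positive N is 47502 − 19 = 47483.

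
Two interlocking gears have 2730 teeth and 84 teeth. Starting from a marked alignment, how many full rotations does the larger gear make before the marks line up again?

All finish a whole number of cycles simultaneously at t = LCM of the periods.
2730 = 2 × 3 × 5 × 7 × 13
84 = 2^2 × 3 × 7
LCM(2730, 84) = 2^2 × 3 × 5 × 7 × 13 = 5460.
Rotations for period 2730: 5460 / 2730 = 2.

2 rotations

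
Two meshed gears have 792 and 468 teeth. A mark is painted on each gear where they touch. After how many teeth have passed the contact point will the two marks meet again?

10296 teeth

We need the least common multiple of the intervals.
792 = 2^3 × 3^2 × 11
468 = 2^2 × 3^2 × 13
LCM(792, 468) = 2^3 × 3^2 × 11 × 13 = 10296.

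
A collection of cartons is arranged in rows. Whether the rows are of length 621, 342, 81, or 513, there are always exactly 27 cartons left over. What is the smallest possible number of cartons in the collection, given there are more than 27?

70821

N − 27 must be a common multiple of 621, 342, 81, and 513.
621 = 3^3 × 23
342 = 2 × 3^2 × 19
81 = 3^4
513 = 3^3 × 19
LCM(621, 342, 81, 513) = 2 × 3^4 × 19 × 23 = 70794.
Smallest N > 27 is LCM + 27 = 70794 + 27 = 70821.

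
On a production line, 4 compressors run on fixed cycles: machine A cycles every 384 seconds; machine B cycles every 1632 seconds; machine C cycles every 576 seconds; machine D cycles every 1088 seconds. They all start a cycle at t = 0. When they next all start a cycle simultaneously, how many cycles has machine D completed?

18 cycles

All finish a whole number of cycles simultaneously at t = LCM of the periods.
384 = 2^7 × 3
1632 = 2^5 × 3 × 17
576 = 2^6 × 3^2
1088 = 2^6 × 17
LCM(384, 1632, 576, 1088) = 2^7 × 3^2 × 17 = 19584.
Cycles for period 1088: 19584 / 1088 = 18.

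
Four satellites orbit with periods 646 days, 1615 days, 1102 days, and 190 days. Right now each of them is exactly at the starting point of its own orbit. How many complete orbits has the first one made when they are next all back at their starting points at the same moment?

All finish a whole number of cycles simultaneously at t = LCM of the periods.
646 = 2 × 17 × 19
1615 = 5 × 17 × 19
1102 = 2 × 19 × 29
190 = 2 × 5 × 19
LCM(646, 1615, 1102, 190) = 2 × 5 × 17 × 19 × 29 = 93670.
Orbits for period 646: 93670 / 646 = 145.

145 orbits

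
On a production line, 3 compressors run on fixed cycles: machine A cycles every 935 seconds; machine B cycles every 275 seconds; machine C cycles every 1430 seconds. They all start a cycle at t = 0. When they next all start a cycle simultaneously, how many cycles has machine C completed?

All finish a whole number of cycles simultaneously at t = LCM of the periods.
935 = 5 × 11 × 17
275 = 5^2 × 11
1430 = 2 × 5 × 11 × 13
LCM(935, 275, 1430) = 2 × 5^2 × 11 × 13 × 17 = 121550.
Cycles for period 1430: 121550 / 1430 = 85.

85 cycles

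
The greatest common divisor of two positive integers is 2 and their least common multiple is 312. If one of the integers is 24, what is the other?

26

For two integers, gcd × lcm = product, so the other is (2 × 312) / 24 = 624 / 24 = 26.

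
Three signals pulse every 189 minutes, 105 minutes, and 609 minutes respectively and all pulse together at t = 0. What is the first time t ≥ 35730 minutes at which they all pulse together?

Joint pulses occur at multiples of LCM(189, 105, 609).
189 = 3^3 × 7
105 = 3 × 5 × 7
609 = 3 × 7 × 29
LCM(189, 105, 609) = 3^3 × 5 × 7 × 29 = 27405.
Smallest multiple of 27405 that is ≥ 35730: ⌈35730/27405⌉ × 27405 = 2 × 27405 = 54810.

54810 minutes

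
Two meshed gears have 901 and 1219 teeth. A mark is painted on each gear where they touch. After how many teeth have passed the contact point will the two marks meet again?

20723 teeth

They coincide at every common multiple of the periods; the first is the LCM.
901 = 17 × 53
1219 = 23 × 53
LCM(901, 1219) = 17 × 23 × 53 = 20723.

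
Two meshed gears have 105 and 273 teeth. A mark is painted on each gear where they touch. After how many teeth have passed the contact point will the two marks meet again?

They coincide at every common multiple of the periods; the first is the LCM.
105 = 3 × 5 × 7
273 = 3 × 7 × 13
LCM(105, 273) = 3 × 5 × 7 × 13 = 1365.

1365 teeth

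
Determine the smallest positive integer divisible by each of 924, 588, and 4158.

58212

924 = 2^2 × 3 × 7 × 11
588 = 2^2 × 3 × 7^2
4158 = 2 × 3^3 × 7 × 11
LCM(924, 588, 4158) = 2^2 × 3^3 × 7^2 × 11 = 58212.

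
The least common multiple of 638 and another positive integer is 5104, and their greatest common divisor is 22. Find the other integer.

gcd × lcm = product of the two integers, so the other integer is (22 × 5104) / 638 = 176.

176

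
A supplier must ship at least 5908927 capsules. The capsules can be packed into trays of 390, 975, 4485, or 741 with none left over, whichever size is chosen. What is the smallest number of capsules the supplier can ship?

The number of capsules must be a common multiple of 390, 975, 4485, and 741, so a multiple of their LCM.
390 = 2 × 3 × 5 × 13
975 = 3 × 5^2 × 13
4485 = 3 × 5 × 13 × 23
741 = 3 × 13 × 19
LCM(390, 975, 4485, 741) = 2 × 3 × 5^2 × 13 × 19 × 23 = 852150.
Smallest multiple of 852150 that is ≥ 5908927: ⌈5908927/852150⌉ × 852150 = 7 × 852150 = 5965050.

5965050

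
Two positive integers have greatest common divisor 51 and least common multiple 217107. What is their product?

11072457

For any two positive integers, gcd × lcm = product = 51 × 217107 = 11072457.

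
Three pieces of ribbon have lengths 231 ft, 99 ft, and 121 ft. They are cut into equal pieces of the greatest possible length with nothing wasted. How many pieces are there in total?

Piece length = gcd(231, 99, 121).
231 = 3 × 7 × 11
99 = 3^2 × 11
121 = 11^2
gcd(231, 99, 121) = 11.
Total pieces = 231/11 + 99/11 + 121/11 = 21 + 9 + 11 = 41.

41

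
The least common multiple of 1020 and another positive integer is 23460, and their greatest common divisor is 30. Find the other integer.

690

gcd × lcm = product of the two integers, so the other integer is (30 × 23460) / 1020 = 690.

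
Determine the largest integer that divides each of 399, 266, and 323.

19

399 = 3 × 7 × 19
266 = 2 × 7 × 19
323 = 17 × 19
gcd(399, 266, 323) = 19.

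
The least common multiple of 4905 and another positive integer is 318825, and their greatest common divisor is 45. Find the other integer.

gcd × lcm = product of the two integers, so the other integer is (45 × 318825) / 4905 = 2925.

2925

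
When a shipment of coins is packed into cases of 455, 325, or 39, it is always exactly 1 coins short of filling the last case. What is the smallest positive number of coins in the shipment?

Being 1 short of a full case of size k means N ≡ −1 (mod k), i.e. N + 1 is a multiple of each size.
455 = 5 × 7 × 13
325 = 5^2 × 13
39 = 3 × 13
LCM(455, 325, 39) = 3 × 5^2 × 7 × 13 = 6825.
Smallest positive N is 6825 − 1 = 6824.

6824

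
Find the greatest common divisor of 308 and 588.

28

308 = 2^2 × 7 × 11
588 = 2^2 × 3 × 7^2
gcd(308, 588) = 2^2 × 7 = 28.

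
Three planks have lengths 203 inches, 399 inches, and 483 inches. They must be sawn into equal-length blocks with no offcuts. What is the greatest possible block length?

7 inches

The block length must divide every plank, so the greatest is gcd(203, 399, 483).
203 = 7 × 29
399 = 3 × 7 × 19
483 = 3 × 7 × 23
gcd(203, 399, 483) = 7.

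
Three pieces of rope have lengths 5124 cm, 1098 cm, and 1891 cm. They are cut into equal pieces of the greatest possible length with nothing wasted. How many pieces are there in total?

Piece length = gcd(5124, 1098, 1891).
5124 = 2^2 × 3 × 7 × 61
1098 = 2 × 3^2 × 61
1891 = 31 × 61
gcd(5124, 1098, 1891) = 61.
Total pieces = 5124/61 + 1098/61 + 1891/61 = 84 + 18 + 31 = 133.

133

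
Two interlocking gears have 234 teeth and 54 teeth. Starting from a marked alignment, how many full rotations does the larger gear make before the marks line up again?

3 rotations

The first common completion time is the LCM of the periods.
234 = 2 × 3^2 × 13
54 = 2 × 3^3
LCM(234, 54) = 2 × 3^3 × 13 = 702.
Rotations for period 234: 702 / 234 = 3.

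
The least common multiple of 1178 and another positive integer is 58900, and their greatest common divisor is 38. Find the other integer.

gcd × lcm = product of the two integers, so the other integer is (38 × 58900) / 1178 = 1900.

1900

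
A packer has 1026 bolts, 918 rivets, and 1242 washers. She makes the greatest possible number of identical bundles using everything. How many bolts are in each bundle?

Number of bundles = gcd(1026, 918, 1242).
1026 = 2 × 3^3 × 19
918 = 2 × 3^3 × 17
1242 = 2 × 3^3 × 23
gcd(1026, 918, 1242) = 2 × 3^3 = 54.
bolts per bundle = 1026 / 54 = 19.

19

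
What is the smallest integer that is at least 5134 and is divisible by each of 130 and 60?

5460

The integer must be a common multiple of 130 and 60, so a multiple of their LCM.
130 = 2 × 5 × 13
60 = 2^2 × 3 × 5
LCM(130, 60) = 2^2 × 3 × 5 × 13 = 780.
Smallest multiple of 780 that is ≥ 5134: ⌈5134/780⌉ × 780 = 7 × 780 = 5460.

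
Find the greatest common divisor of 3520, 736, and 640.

32

3520 = 2^6 × 5 × 11
736 = 2^5 × 23
640 = 2^7 × 5
gcd(3520, 736, 640) = 2^5 = 32.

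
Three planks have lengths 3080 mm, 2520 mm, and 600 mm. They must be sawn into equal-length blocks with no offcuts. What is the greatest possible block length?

This is the greatest common divisor of 3080, 2520, and 600.
3080 = 2^3 × 5 × 7 × 11
2520 = 2^3 × 3^2 × 5 × 7
600 = 2^3 × 3 × 5^2
gcd(3080, 2520, 600) = 2^3 × 5 = 40.

40 mm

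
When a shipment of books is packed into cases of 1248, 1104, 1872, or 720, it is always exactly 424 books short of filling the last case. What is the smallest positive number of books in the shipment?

Being 424 short of a full case of size k means N ≡ −424 (mod k), i.e. N + 424 is a multiple of each size.
1248 = 2^5 × 3 × 13
1104 = 2^4 × 3 × 23
1872 = 2^4 × 3^2 × 13
720 = 2^4 × 3^2 × 5
LCM(1248, 1104, 1872, 720) = 2^5 × 3^2 × 5 × 13 × 23 = 430560.
Smallest positive N is 430560 − 424 = 430136.

430136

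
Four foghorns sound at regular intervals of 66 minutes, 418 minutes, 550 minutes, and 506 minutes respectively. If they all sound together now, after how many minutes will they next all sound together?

721050 minutes

They coincide at every common multiple of the periods; the first is the LCM.
66 = 2 × 3 × 11
418 = 2 × 11 × 19
550 = 2 × 5^2 × 11
506 = 2 × 11 × 23
LCM(66, 418, 550, 506) = 2 × 3 × 5^2 × 11 × 19 × 23 = 721050.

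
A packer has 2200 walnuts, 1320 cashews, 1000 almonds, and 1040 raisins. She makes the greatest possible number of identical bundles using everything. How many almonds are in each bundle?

25

Number of bundles = gcd(2200, 1320, 1000, 1040).
2200 = 2^3 × 5^2 × 11
1320 = 2^3 × 3 × 5 × 11
1000 = 2^3 × 5^3
1040 = 2^4 × 5 × 13
gcd(2200, 1320, 1000, 1040) = 2^3 × 5 = 40.
almonds per bundle = 1000 / 40 = 25.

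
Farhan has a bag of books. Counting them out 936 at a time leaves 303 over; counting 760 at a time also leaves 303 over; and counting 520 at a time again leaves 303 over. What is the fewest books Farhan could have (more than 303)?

89223

N − 303 must be a common multiple of 936, 760, and 520.
936 = 2^3 × 3^2 × 13
760 = 2^3 × 5 × 19
520 = 2^3 × 5 × 13
LCM(936, 760, 520) = 2^3 × 3^2 × 5 × 13 × 19 = 88920.
Smallest N > 303 is LCM + 303 = 88920 + 303 = 89223.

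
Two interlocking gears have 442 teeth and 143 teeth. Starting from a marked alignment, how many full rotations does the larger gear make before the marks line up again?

All finish a whole number of cycles simultaneously at t = LCM of the periods.
442 = 2 × 13 × 17
143 = 11 × 13
LCM(442, 143) = 2 × 11 × 13 × 17 = 4862.
Rotations for period 442: 4862 / 442 = 11.

11 rotations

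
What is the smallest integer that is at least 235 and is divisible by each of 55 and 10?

330

The integer must be a common multiple of 55 and 10, so a multiple of their LCM.
55 = 5 × 11
10 = 2 × 5
LCM(55, 10) = 2 × 5 × 11 = 110.
Smallest multiple of 110 that is ≥ 235: ⌈235/110⌉ × 110 = 3 × 110 = 330.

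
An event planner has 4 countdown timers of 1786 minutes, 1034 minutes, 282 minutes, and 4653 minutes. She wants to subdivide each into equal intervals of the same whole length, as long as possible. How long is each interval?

47 minutes

The interval must divide each timer length; the longest such is the gcd.
1786 = 2 × 19 × 47
1034 = 2 × 11 × 47
282 = 2 × 3 × 47
4653 = 3^2 × 11 × 47
gcd(1786, 1034, 282, 4653) = 47.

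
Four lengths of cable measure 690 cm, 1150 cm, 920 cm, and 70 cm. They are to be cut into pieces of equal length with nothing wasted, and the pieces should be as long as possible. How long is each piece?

10 cm

Each piece length must divide every original length, so the longest possible is gcd(690, 1150, 920, 70).
690 = 2 × 3 × 5 × 23
1150 = 2 × 5^2 × 23
920 = 2^3 × 5 × 23
70 = 2 × 5 × 7
gcd(690, 1150, 920, 70) = 2 × 5 = 10.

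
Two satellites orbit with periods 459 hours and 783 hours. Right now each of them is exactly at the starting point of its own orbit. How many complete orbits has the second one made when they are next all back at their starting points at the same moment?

17 orbits

The first common completion time is the LCM of the periods.
459 = 3^3 × 17
783 = 3^3 × 29
LCM(459, 783) = 3^3 × 17 × 29 = 13311.
Orbits for period 783: 13311 / 783 = 17.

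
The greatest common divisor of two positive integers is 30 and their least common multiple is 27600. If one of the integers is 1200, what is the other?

For two integers, gcd × lcm = product, so the other is (30 × 27600) / 1200 = 828000 / 1200 = 690.

690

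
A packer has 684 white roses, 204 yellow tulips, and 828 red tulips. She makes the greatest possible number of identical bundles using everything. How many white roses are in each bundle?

Number of bundles = gcd(684, 204, 828).
684 = 2^2 × 3^2 × 19
204 = 2^2 × 3 × 17
828 = 2^2 × 3^2 × 23
gcd(684, 204, 828) = 2^2 × 3 = 12.
white roses per bundle = 684 / 12 = 57.

57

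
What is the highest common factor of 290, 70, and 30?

290 = 2 × 5 × 29
70 = 2 × 5 × 7
30 = 2 × 3 × 5
gcd(290, 70, 30) = 2 × 5 = 10.

10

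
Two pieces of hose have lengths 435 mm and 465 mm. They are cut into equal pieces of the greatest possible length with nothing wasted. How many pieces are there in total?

Piece length = gcd(435, 465).
435 = 3 × 5 × 29
465 = 3 × 5 × 31
gcd(435, 465) = 3 × 5 = 15.
Total pieces = 435/15 + 465/15 = 29 + 31 = 60.

60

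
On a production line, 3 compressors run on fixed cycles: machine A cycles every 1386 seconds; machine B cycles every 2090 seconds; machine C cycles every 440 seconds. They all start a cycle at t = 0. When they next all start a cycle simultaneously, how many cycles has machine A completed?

380 cycles

They are all back at their starting positions together after one LCM of the periods.
1386 = 2 × 3^2 × 7 × 11
2090 = 2 × 5 × 11 × 19
440 = 2^3 × 5 × 11
LCM(1386, 2090, 440) = 2^3 × 3^2 × 5 × 7 × 11 × 19 = 526680.
Cycles for period 1386: 526680 / 1386 = 380.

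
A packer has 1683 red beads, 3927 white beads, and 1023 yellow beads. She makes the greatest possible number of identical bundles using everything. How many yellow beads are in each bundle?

31

Number of bundles = gcd(1683, 3927, 1023).
1683 = 3^2 × 11 × 17
3927 = 3 × 7 × 11 × 17
1023 = 3 × 11 × 31
gcd(1683, 3927, 1023) = 3 × 11 = 33.
yellow beads per bundle = 1023 / 33 = 31.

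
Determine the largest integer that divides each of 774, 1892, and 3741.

43

774 = 2 × 3^2 × 43
1892 = 2^2 × 11 × 43
3741 = 3 × 29 × 43
gcd(774, 1892, 3741) = 43.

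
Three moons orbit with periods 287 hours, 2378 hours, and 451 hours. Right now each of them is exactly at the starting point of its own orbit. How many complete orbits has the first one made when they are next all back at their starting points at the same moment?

638 orbits

All finish a whole number of cycles simultaneously at t = LCM of the periods.
287 = 7 × 41
2378 = 2 × 29 × 41
451 = 11 × 41
LCM(287, 2378, 451) = 2 × 7 × 11 × 29 × 41 = 183106.
Orbits for period 287: 183106 / 287 = 638.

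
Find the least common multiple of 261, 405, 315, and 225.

411075

261 = 3^2 × 29
405 = 3^4 × 5
315 = 3^2 × 5 × 7
225 = 3^2 × 5^2
LCM(261, 405, 315, 225) = 3^4 × 5^2 × 7 × 29 = 411075.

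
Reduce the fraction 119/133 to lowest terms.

17/19

119 = 7 × 17
133 = 7 × 19
gcd(119, 133) = 7.
Divide numerator and denominator by 7: 119/133 = 17/19.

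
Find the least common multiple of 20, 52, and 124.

20 = 2^2 × 5
52 = 2^2 × 13
124 = 2^2 × 31
LCM(20, 52, 124) = 2^2 × 5 × 13 × 31 = 8060.

8060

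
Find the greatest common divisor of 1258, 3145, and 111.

1258 = 2 × 17 × 37
3145 = 5 × 17 × 37
111 = 3 × 37
gcd(1258, 3145, 111) = 37.

37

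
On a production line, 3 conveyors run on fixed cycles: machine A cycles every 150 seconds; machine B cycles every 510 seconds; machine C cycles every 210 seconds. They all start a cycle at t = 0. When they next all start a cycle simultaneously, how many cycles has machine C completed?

85 cycles

All finish a whole number of cycles simultaneously at t = LCM of the periods.
150 = 2 × 3 × 5^2
510 = 2 × 3 × 5 × 17
210 = 2 × 3 × 5 × 7
LCM(150, 510, 210) = 2 × 3 × 5^2 × 7 × 17 = 17850.
Cycles for period 210: 17850 / 210 = 85.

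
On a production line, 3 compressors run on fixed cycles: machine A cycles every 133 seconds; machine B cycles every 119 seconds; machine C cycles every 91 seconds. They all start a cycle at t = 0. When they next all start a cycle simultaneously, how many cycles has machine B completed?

247 cycles

All finish a whole number of cycles simultaneously at t = LCM of the periods.
133 = 7 × 19
119 = 7 × 17
91 = 7 × 13
LCM(133, 119, 91) = 7 × 13 × 17 × 19 = 29393.
Cycles for period 119: 29393 / 119 = 247.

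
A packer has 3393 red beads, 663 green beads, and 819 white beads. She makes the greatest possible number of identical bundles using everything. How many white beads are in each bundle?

Number of bundles = gcd(3393, 663, 819).
3393 = 3^2 × 13 × 29
663 = 3 × 13 × 17
819 = 3^2 × 7 × 13
gcd(3393, 663, 819) = 3 × 13 = 39.
white beads per bundle = 819 / 39 = 21.

21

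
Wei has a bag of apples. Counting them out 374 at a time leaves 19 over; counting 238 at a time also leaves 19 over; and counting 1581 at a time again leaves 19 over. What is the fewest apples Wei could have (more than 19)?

N − 19 must be a common multiple of 374, 238, and 1581.
374 = 2 × 11 × 17
238 = 2 × 7 × 17
1581 = 3 × 17 × 31
LCM(374, 238, 1581) = 2 × 3 × 7 × 11 × 17 × 31 = 243474.
Smallest N > 19 is LCM + 19 = 243474 + 19 = 243493.

243493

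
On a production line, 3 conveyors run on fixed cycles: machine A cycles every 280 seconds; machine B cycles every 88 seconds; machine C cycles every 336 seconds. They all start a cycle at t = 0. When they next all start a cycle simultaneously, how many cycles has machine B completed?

The first common completion time is the LCM of the periods.
280 = 2^3 × 5 × 7
88 = 2^3 × 11
336 = 2^4 × 3 × 7
LCM(280, 88, 336) = 2^4 × 3 × 5 × 7 × 11 = 18480.
Cycles for period 88: 18480 / 88 = 210.

210 cycles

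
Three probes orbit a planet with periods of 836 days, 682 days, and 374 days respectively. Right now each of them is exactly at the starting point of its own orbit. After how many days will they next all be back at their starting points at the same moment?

The first simultaneous occurrence is after LCM of the individual periods.
836 = 2^2 × 11 × 19
682 = 2 × 11 × 31
374 = 2 × 11 × 17
LCM(836, 682, 374) = 2^2 × 11 × 17 × 19 × 31 = 440572.

440572 days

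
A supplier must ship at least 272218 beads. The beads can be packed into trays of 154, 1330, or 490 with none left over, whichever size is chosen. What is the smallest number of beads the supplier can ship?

The number of beads must be a common multiple of 154, 1330, and 490, so a multiple of their LCM.
154 = 2 × 7 × 11
1330 = 2 × 5 × 7 × 19
490 = 2 × 5 × 7^2
LCM(154, 1330, 490) = 2 × 5 × 7^2 × 11 × 19 = 102410.
Smallest multiple of 102410 that is ≥ 272218: ⌈272218/102410⌉ × 102410 = 3 × 102410 = 307230.

307230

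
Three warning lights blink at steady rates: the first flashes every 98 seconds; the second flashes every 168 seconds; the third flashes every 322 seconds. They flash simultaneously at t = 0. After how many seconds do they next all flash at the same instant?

They coincide at every common multiple of the periods; the first is the LCM.
98 = 2 × 7^2
168 = 2^3 × 3 × 7
322 = 2 × 7 × 23
LCM(98, 168, 322) = 2^3 × 3 × 7^2 × 23 = 27048.

27048 seconds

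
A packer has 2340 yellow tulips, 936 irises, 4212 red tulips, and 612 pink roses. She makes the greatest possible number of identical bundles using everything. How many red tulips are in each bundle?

117

Number of bundles = gcd(2340, 936, 4212, 612).
2340 = 2^2 × 3^2 × 5 × 13
936 = 2^3 × 3^2 × 13
4212 = 2^2 × 3^4 × 13
612 = 2^2 × 3^2 × 17
gcd(2340, 936, 4212, 612) = 2^2 × 3^2 = 36.
red tulips per bundle = 4212 / 36 = 117.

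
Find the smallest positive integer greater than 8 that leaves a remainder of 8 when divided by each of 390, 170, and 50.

N − 8 must be a common multiple of 390, 170, and 50.
390 = 2 × 3 × 5 × 13
170 = 2 × 5 × 17
50 = 2 × 5^2
LCM(390, 170, 50) = 2 × 3 × 5^2 × 13 × 17 = 33150.
Smallest N > 8 is LCM + 8 = 33150 + 8 = 33158.

33158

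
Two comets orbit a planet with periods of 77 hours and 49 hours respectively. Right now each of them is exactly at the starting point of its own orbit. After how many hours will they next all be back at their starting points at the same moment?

We need the least common multiple of the intervals.
77 = 7 × 11
49 = 7^2
LCM(77, 49) = 7^2 × 11 = 539.

539 hours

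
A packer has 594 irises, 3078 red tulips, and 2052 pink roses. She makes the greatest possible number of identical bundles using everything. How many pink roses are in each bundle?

38

Number of bundles = gcd(594, 3078, 2052).
594 = 2 × 3^3 × 11
3078 = 2 × 3^4 × 19
2052 = 2^2 × 3^3 × 19
gcd(594, 3078, 2052) = 2 × 3^3 = 54.
pink roses per bundle = 2052 / 54 = 38.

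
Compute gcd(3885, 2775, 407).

37

3885 = 3 × 5 × 7 × 37
2775 = 3 × 5^2 × 37
407 = 11 × 37
gcd(3885, 2775, 407) = 37.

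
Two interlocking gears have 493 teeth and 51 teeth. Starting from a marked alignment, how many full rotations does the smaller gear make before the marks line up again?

They are all back at their starting positions together after one LCM of the periods.
493 = 17 × 29
51 = 3 × 17
LCM(493, 51) = 3 × 17 × 29 = 1479.
Rotations for period 51: 1479 / 51 = 29.

29 rotations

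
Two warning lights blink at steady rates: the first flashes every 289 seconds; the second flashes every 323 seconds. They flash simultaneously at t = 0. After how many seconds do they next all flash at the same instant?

5491 seconds

They coincide at every common multiple of the periods; the first is the LCM.
289 = 17^2
323 = 17 × 19
LCM(289, 323) = 17^2 × 19 = 5491.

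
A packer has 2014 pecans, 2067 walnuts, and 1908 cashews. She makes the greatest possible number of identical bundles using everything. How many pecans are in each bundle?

38

Number of bundles = gcd(2014, 2067, 1908).
2014 = 2 × 19 × 53
2067 = 3 × 13 × 53
1908 = 2^2 × 3^2 × 53
gcd(2014, 2067, 1908) = 53.
pecans per bundle = 2014 / 53 = 38.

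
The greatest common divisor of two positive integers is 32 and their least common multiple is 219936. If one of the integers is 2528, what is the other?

2784

For two integers, gcd × lcm = product, so the other is (32 × 219936) / 2528 = 7037952 / 2528 = 2784.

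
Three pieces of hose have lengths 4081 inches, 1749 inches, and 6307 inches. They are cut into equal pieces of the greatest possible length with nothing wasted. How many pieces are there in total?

Piece length = gcd(4081, 1749, 6307).
4081 = 7 × 11 × 53
1749 = 3 × 11 × 53
6307 = 7 × 17 × 53
gcd(4081, 1749, 6307) = 53.
Total pieces = 4081/53 + 1749/53 + 6307/53 = 77 + 33 + 119 = 229.

229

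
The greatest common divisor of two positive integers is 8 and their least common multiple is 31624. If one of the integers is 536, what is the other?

For two integers, gcd × lcm = product, so the other is (8 × 31624) / 536 = 252992 / 536 = 472.

472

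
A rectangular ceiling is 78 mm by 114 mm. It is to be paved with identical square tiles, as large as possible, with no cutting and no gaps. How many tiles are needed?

Tile side = gcd(78, 114).
78 = 2 × 3 × 13
114 = 2 × 3 × 19
gcd(78, 114) = 2 × 3 = 6.
Tiles: (78/6) × (114/6) = 13 × 19 = 247.

247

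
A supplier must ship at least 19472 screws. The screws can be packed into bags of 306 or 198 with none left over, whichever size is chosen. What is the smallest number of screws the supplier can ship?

20196

The number of screws must be a common multiple of 306 and 198, so a multiple of their LCM.
306 = 2 × 3^2 × 17
198 = 2 × 3^2 × 11
LCM(306, 198) = 2 × 3^2 × 11 × 17 = 3366.
Smallest multiple of 3366 that is ≥ 19472: ⌈19472/3366⌉ × 3366 = 6 × 3366 = 20196.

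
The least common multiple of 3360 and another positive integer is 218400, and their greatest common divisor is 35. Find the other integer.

2275

gcd × lcm = product of the two integers, so the other integer is (35 × 218400) / 3360 = 2275.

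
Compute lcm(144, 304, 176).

30096

144 = 2^4 × 3^2
304 = 2^4 × 19
176 = 2^4 × 11
LCM(144, 304, 176) = 2^4 × 3^2 × 11 × 19 = 30096.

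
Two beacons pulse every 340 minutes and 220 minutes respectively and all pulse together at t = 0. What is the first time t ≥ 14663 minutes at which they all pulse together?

14960 minutes

Joint pulses occur at multiples of LCM(340, 220).
340 = 2^2 × 5 × 17
220 = 2^2 × 5 × 11
LCM(340, 220) = 2^2 × 5 × 11 × 17 = 3740.
Smallest multiple of 3740 that is ≥ 14663: ⌈14663/3740⌉ × 3740 = 4 × 3740 = 14960.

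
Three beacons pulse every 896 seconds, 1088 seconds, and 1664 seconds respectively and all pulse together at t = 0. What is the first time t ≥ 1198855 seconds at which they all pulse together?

1386112 seconds

Joint pulses occur at multiples of LCM(896, 1088, 1664).
896 = 2^7 × 7
1088 = 2^6 × 17
1664 = 2^7 × 13
LCM(896, 1088, 1664) = 2^7 × 7 × 13 × 17 = 198016.
Smallest multiple of 198016 that is ≥ 1198855: ⌈1198855/198016⌉ × 198016 = 7 × 198016 = 1386112.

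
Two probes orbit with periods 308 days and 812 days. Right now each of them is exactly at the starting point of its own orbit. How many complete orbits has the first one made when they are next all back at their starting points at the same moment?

All finish a whole number of cycles simultaneously at t = LCM of the periods.
308 = 2^2 × 7 × 11
812 = 2^2 × 7 × 29
LCM(308, 812) = 2^2 × 7 × 11 × 29 = 8932.
Orbits for period 308: 8932 / 308 = 29.

29 orbits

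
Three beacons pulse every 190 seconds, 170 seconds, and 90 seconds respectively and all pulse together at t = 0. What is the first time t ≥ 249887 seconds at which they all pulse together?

Joint pulses occur at multiples of LCM(190, 170, 90).
190 = 2 × 5 × 19
170 = 2 × 5 × 17
90 = 2 × 3^2 × 5
LCM(190, 170, 90) = 2 × 3^2 × 5 × 17 × 19 = 29070.
Smallest multiple of 29070 that is ≥ 249887: ⌈249887/29070⌉ × 29070 = 9 × 29070 = 261630.

261630 seconds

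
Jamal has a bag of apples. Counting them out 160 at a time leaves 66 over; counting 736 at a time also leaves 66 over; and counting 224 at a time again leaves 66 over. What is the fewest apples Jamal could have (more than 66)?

25826

N − 66 must be a common multiple of 160, 736, and 224.
160 = 2^5 × 5
736 = 2^5 × 23
224 = 2^5 × 7
LCM(160, 736, 224) = 2^5 × 5 × 7 × 23 = 25760.
Smallest N > 66 is LCM + 66 = 25760 + 66 = 25826.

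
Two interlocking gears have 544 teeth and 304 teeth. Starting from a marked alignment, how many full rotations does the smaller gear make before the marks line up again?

The first common completion time is the LCM of the periods.
544 = 2^5 × 17
304 = 2^4 × 19
LCM(544, 304) = 2^5 × 17 × 19 = 10336.
Rotations for period 304: 10336 / 304 = 34.

34 rotations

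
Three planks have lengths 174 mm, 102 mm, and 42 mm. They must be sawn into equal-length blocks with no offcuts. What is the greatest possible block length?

6 mm

This is the greatest common divisor of 174, 102, and 42.
174 = 2 × 3 × 29
102 = 2 × 3 × 17
42 = 2 × 3 × 7
gcd(174, 102, 42) = 2 × 3 = 6.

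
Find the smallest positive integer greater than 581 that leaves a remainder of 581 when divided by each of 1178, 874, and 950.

677931

N − 581 must be a common multiple of 1178, 874, and 950.
1178 = 2 × 19 × 31
874 = 2 × 19 × 23
950 = 2 × 5^2 × 19
LCM(1178, 874, 950) = 2 × 5^2 × 19 × 23 × 31 = 677350.
Smallest N > 581 is LCM + 581 = 677350 + 581 = 677931.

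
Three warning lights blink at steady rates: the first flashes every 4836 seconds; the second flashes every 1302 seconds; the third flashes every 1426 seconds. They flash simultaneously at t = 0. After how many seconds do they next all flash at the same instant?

The first simultaneous occurrence is after LCM of the individual periods.
4836 = 2^2 × 3 × 13 × 31
1302 = 2 × 3 × 7 × 31
1426 = 2 × 23 × 31
LCM(4836, 1302, 1426) = 2^2 × 3 × 7 × 13 × 23 × 31 = 778596.

778596 seconds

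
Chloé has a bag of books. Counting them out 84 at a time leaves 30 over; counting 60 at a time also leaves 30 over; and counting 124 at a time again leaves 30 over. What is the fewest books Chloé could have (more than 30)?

13050

N − 30 must be a common multiple of 84, 60, and 124.
84 = 2^2 × 3 × 7
60 = 2^2 × 3 × 5
124 = 2^2 × 31
LCM(84, 60, 124) = 2^2 × 3 × 5 × 7 × 31 = 13020.
Smallest N > 30 is LCM + 30 = 13020 + 30 = 13050.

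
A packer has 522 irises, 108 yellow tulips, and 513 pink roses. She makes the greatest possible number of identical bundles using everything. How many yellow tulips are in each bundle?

12

Number of bundles = gcd(522, 108, 513).
522 = 2 × 3^2 × 29
108 = 2^2 × 3^3
513 = 3^3 × 19
gcd(522, 108, 513) = 3^2 = 9.
yellow tulips per bundle = 108 / 9 = 12.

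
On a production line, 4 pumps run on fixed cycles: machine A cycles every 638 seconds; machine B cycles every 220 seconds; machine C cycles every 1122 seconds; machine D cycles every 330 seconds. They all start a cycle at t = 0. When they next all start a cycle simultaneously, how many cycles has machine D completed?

986 cycles

The first common completion time is the LCM of the periods.
638 = 2 × 11 × 29
220 = 2^2 × 5 × 11
1122 = 2 × 3 × 11 × 17
330 = 2 × 3 × 5 × 11
LCM(638, 220, 1122, 330) = 2^2 × 3 × 5 × 11 × 17 × 29 = 325380.
Cycles for period 330: 325380 / 330 = 986.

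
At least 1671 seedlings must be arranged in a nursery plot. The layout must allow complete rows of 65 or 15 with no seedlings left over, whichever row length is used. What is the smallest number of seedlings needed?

1755

The number of seedlings must be a common multiple of 65 and 15, so a multiple of their LCM.
65 = 5 × 13
15 = 3 × 5
LCM(65, 15) = 3 × 5 × 13 = 195.
Smallest multiple of 195 that is ≥ 1671: ⌈1671/195⌉ × 195 = 9 × 195 = 1755.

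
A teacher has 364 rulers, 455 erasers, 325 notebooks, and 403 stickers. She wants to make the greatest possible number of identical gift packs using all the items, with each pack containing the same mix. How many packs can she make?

The pack count must divide each quantity, so the greatest is gcd(364, 455, 325, 403).
364 = 2^2 × 7 × 13
455 = 5 × 7 × 13
325 = 5^2 × 13
403 = 13 × 31
gcd(364, 455, 325, 403) = 13.

13 packs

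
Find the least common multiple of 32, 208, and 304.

32 = 2^5
208 = 2^4 × 13
304 = 2^4 × 19
LCM(32, 208, 304) = 2^5 × 13 × 19 = 7904.

7904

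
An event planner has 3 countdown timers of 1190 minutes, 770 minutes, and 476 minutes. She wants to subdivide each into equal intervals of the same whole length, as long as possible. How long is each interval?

14 minutes

The interval must divide each timer length; the longest such is the gcd.
1190 = 2 × 5 × 7 × 17
770 = 2 × 5 × 7 × 11
476 = 2^2 × 7 × 17
gcd(1190, 770, 476) = 2 × 7 = 14.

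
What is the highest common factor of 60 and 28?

60 = 2^2 × 3 × 5
28 = 2^2 × 7
gcd(60, 28) = 2^2 = 4.

4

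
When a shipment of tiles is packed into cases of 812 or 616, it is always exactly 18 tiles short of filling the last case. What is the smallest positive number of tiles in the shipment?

Being 18 short of a full case of size k means N ≡ −18 (mod k), i.e. N + 18 is a multiple of each size.
812 = 2^2 × 7 × 29
616 = 2^3 × 7 × 11
LCM(812, 616) = 2^3 × 7 × 11 × 29 = 17864.
Smallest positive N is 17864 − 18 = 17846.

17846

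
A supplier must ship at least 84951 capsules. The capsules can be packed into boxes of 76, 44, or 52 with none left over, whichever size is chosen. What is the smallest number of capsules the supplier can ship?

86944

The number of capsules must be a common multiple of 76, 44, and 52, so a multiple of their LCM.
76 = 2^2 × 19
44 = 2^2 × 11
52 = 2^2 × 13
LCM(76, 44, 52) = 2^2 × 11 × 13 × 19 = 10868.
Smallest multiple of 10868 that is ≥ 84951: ⌈84951/10868⌉ × 10868 = 8 × 10868 = 86944.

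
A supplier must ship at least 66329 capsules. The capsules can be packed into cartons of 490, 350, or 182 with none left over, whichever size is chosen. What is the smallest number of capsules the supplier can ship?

95550

The number of capsules must be a common multiple of 490, 350, and 182, so a multiple of their LCM.
490 = 2 × 5 × 7^2
350 = 2 × 5^2 × 7
182 = 2 × 7 × 13
LCM(490, 350, 182) = 2 × 5^2 × 7^2 × 13 = 31850.
Smallest multiple of 31850 that is ≥ 66329: ⌈66329/31850⌉ × 31850 = 3 × 31850 = 95550.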